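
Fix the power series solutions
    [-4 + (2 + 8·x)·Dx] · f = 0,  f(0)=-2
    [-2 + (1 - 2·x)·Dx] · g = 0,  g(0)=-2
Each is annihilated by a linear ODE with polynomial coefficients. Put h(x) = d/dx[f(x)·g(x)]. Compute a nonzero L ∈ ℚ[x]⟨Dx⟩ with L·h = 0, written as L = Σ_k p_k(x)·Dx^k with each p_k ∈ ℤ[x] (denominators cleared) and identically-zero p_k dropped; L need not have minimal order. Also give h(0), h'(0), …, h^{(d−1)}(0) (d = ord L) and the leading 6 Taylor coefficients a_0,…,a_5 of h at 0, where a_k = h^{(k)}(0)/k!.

f: a_k = -2, -4, 4, -8, 20, -56, …
g: a_k = -2, -4, -8, -16, -32, -64, …
Sym-product of L_f,L_g gives L₀ (≤ ord 1).
h₀' ⇒ L via d/dx closure of L₀.
L = (3 + 24·x + 12·x^2) + (-1 - 3·x + 6·x^2 + 8·x^3)·Dx  (order 1).
h: a_k = 16, 48, 192, 352, 1440, 1440, …
ICs: h(0) = 16.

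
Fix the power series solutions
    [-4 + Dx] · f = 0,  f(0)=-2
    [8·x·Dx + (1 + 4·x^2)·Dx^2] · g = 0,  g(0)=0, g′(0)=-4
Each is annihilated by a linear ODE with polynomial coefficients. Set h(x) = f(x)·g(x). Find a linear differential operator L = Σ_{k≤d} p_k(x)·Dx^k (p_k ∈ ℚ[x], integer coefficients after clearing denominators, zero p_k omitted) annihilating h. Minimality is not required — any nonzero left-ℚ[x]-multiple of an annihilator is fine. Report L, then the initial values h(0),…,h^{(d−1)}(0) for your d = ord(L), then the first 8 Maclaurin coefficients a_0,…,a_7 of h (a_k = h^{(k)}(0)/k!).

f: a_k = -2, -8, -16, -64/3, -64/3, -256/15, -512/45, -2048/315, …
g: a_k = 0, -4, 0, 16/3, 0, -64/5, 0, 256/7, …
h₀=f·g: eliminate ⇒ L₀, order ≤ 1·2.
L = (16 - 32·x + 64·x^2) + (-8 + 8·x - 32·x^2)·Dx + (1 + 4·x^2)·Dx^2  (order 2).
h: a_k = 0, 8, 32, 160/3, 128/3, 128/5, 512/9, 6656/105, …
ICs: h(0) = 0, h′(0) = 8.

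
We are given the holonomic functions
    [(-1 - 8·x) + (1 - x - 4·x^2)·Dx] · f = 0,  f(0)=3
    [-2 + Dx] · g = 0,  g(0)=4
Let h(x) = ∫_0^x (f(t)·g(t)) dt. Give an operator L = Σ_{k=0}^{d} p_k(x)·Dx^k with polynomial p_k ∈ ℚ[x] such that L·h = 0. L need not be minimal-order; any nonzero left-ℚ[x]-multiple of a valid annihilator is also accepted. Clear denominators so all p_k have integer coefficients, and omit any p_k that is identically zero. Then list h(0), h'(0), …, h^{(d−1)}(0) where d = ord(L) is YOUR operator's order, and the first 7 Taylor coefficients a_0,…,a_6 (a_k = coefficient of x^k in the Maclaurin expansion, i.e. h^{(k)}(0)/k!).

f: a_k = 3, 3, 15, 27, 87, 195, 543, …
g: a_k = 4, 8, 8, 16/3, 8/3, 16/15, 16/45, …
h₀=f·g: eliminate ⇒ L₀, order ≤ 1·1.
h=∫₀ˣh₀: take L = L₀·Dx.
L = (3 + 6·x - 8·x^2)·Dx + (-1 + x + 4·x^2)·Dx^2  (order 2).
h: a_k = 0, 12, 18, 36, 67, 708/5, 1486/5, …
ICs: h(0) = 0, h′(0) = 12.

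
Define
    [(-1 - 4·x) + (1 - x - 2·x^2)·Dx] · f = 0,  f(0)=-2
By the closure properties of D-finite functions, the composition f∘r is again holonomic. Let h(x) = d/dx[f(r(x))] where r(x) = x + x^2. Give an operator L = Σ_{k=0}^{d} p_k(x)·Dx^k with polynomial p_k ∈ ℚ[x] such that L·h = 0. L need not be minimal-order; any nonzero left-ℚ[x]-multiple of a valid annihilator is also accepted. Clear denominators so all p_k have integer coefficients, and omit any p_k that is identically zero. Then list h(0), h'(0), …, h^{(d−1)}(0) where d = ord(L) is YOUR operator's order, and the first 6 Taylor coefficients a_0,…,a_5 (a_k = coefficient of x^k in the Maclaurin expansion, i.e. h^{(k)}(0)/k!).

f: a_k = -2, -2, -6, -10, -22, -42, …
Change of var in L_f (x↦r) gives L₀.
Differentiate: ansatz ord ≤ ord L₀ ⇒ L.
L = (8 + 10·x + 30·x^2 + 40·x^3 + 20·x^4) + (-1 - x + 5·x^2 + 10·x^3 + 10·x^4 + 4·x^5)·Dx  (order 1).
h: a_k = -2, -16, -66, -232, -800, -2628, …
ICs: h(0) = -2.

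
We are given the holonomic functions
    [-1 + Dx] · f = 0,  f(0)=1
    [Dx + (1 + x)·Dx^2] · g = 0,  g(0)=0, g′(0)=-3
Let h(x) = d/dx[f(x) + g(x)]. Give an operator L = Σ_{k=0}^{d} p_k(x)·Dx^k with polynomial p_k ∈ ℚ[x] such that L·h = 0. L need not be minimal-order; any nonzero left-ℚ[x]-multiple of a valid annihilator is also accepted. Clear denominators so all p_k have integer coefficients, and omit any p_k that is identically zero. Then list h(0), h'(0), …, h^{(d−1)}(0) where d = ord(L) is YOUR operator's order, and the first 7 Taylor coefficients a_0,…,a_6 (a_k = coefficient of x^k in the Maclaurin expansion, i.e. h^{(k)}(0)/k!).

f: a_k = 1, 1, 1/2, 1/6, 1/24, 1/120, 1/720, …
g: a_k = 0, -3, 3/2, -1, 3/4, -3/5, 1/2, …
Sum ⇒ L₀ = lclm(L_f,L_g) in ℚ(x)⟨Dx⟩.
h₀' ⇒ L via d/dx closure of L₀.
L = (-3 - x) + (1 - 2·x - x^2)·Dx + (2 + 3·x + x^2)·Dx^2  (order 2).
h: a_k = -2, 4, -5/2, 19/6, -71/24, 361/120, -2159/720, …
ICs: h(0) = -2, h′(0) = 4.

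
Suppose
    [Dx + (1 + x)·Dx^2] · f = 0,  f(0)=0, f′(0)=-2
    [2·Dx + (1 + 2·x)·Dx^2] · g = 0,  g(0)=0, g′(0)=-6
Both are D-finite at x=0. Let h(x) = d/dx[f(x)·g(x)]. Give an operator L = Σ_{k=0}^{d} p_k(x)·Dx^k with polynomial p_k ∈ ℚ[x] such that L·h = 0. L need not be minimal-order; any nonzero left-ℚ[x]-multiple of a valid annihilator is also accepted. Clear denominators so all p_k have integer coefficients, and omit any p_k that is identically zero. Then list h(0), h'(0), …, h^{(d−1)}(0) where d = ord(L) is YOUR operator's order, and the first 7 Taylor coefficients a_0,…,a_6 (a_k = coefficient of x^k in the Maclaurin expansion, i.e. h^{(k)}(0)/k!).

f: a_k = 0, -2, 1, -2/3, 1/2, -2/5, 1/3, …
g: a_k = 0, -6, 6, -8, 12, -96/5, 32, …
h₀=f·g: eliminate ⇒ L₀, order ≤ 2·2.
h=h₀': d/dx-closure on L₀ ⇒ L.
L = (20 + 48·x + 32·x^2) + (66 + 268·x + 360·x^2 + 160·x^3)·Dx + (32 + 180·x + 372·x^2 + 336·x^3 + 112·x^4)·Dx^2 + (3 + 22·x + 63·x^2 + 88·x^3 + 60·x^4 + 16·x^5)·Dx^3  (order 3).
h: a_k = 0, 24, -54, 104, -195, 1834/5, -3486/5, …
ICs: h(0) = 0, h′(0) = 24, h′′(0) = -108.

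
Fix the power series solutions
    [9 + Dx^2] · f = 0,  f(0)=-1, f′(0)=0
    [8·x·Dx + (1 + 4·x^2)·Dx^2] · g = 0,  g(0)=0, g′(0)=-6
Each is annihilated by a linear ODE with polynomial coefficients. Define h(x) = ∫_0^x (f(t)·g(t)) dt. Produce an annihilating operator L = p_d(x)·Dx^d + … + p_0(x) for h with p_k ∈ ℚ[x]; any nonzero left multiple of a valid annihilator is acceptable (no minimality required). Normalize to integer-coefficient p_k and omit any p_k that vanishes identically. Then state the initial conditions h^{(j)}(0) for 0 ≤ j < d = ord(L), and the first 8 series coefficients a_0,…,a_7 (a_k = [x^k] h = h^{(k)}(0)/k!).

L = (2925 + 31536·x^2 + 95904·x^4 + 186624·x^6 + 186624·x^8)·Dx + (2448·x + 20160·x^3 + 62208·x^5 + 82944·x^7)·Dx^2 + (442 + 5088·x^2 + 19008·x^4 + 41472·x^6 + 41472·x^8)·Dx^3 + (272·x + 2240·x^3 + 6912·x^5 + 9216·x^7)·Dx^4 + (13 + 176·x^2 + 928·x^4 + 2304·x^6 + 2304·x^8)·Dx^5  (order 5).
h: a_k = 0, 0, 3, 0, -35/4, 0, 503/40, 0, …
ICs: h(0) = 0, h′(0) = 0, h′′(0) = 6, h′′′(0) = 0, h′′′′(0) = -210.

f: a_k = -1, 0, 9/2, 0, -27/8, 0, 81/80, 0, …
g: a_k = 0, -6, 0, 8, 0, -96/5, 0, 384/7, …
Sym-product of L_f,L_g gives L₀ (≤ ord 4).
h=∫h₀ ⇒ L = L₀·Dx.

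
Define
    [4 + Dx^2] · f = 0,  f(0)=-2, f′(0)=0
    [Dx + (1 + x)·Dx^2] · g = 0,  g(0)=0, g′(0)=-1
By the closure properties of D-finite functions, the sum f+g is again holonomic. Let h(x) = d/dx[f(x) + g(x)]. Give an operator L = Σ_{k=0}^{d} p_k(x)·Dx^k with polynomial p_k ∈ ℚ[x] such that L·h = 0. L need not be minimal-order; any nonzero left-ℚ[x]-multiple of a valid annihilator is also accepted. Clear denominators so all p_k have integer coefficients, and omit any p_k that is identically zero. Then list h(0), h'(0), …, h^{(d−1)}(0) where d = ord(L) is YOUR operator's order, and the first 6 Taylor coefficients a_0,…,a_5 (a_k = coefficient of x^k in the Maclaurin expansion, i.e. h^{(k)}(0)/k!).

L = (20 + 16·x + 8·x^2) + (12 + 28·x + 24·x^2 + 8·x^3)·Dx + (5 + 4·x + 2·x^2)·Dx^2 + (3 + 7·x + 6·x^2 + 2·x^3)·Dx^3  (order 3).
h: a_k = -1, 9, -1, -13/3, -1, 31/15, …
ICs: h(0) = -1, h′(0) = 9, h′′(0) = -2.

f: a_k = -2, 0, 4, 0, -4/3, 0, …
g: a_k = 0, -1, 1/2, -1/3, 1/4, -1/5, …
h₀=f+g: left-lcm gives L₀, ord ≤ 4.
Differentiate: ansatz ord ≤ ord L₀ ⇒ L.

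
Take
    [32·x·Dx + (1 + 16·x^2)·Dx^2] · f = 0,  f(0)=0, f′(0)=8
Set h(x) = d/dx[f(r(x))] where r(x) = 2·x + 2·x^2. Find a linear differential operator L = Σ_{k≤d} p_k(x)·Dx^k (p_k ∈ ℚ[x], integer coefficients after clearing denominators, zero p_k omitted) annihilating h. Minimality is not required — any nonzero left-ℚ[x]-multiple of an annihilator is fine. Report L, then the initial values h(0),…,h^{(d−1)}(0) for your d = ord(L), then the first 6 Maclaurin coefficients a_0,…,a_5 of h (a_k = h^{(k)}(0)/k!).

L = (-2 + 128·x + 512·x^2 + 768·x^3 + 384·x^4) + (1 + 2·x + 64·x^2 + 256·x^3 + 320·x^4 + 128·x^5)·Dx  (order 1).
h: a_k = 16, 32, -1024, -4096, 60416, 391168, …
ICs: h(0) = 16.

f: a_k = 0, 8, 0, -128/3, 0, 2048/5, …
L₀ from L_f via x↦r, Dx↦r'^{-1}Dx.
h₀' ⇒ L via d/dx closure of L₀.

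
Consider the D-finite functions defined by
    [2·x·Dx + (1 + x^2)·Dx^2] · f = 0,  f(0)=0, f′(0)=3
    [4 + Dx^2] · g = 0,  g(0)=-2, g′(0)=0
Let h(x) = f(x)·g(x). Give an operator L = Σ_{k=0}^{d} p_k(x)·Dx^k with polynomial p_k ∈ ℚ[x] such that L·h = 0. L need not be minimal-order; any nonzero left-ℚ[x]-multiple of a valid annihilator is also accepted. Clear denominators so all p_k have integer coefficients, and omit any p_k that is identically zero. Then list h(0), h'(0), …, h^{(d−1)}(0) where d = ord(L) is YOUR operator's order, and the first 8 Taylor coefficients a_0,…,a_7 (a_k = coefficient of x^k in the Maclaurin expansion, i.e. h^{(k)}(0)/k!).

f: a_k = 0, 3, 0, -1, 0, 3/5, 0, -3/7, …
g: a_k = -2, 0, 4, 0, -4/3, 0, 8/45, 0, …
h₀=f·g: eliminate ⇒ L₀, order ≤ 2·2.
L = (160 + 464·x^2 + 464·x^4 + 256·x^6 + 64·x^8) + (96·x + 224·x^3 + 192·x^5 + 64·x^7)·Dx + (60 + 188·x^2 + 216·x^4 + 128·x^6 + 32·x^8)·Dx^2 + (24·x + 56·x^3 + 48·x^5 + 16·x^7)·Dx^3 + (5 + 18·x^2 + 25·x^4 + 16·x^6 + 4·x^8)·Dx^4  (order 4).
h: a_k = 0, -6, 0, 14, 0, -46/5, 0, 538/105, …
ICs: h(0) = 0, h′(0) = -6, h′′(0) = 0, h′′′(0) = 84.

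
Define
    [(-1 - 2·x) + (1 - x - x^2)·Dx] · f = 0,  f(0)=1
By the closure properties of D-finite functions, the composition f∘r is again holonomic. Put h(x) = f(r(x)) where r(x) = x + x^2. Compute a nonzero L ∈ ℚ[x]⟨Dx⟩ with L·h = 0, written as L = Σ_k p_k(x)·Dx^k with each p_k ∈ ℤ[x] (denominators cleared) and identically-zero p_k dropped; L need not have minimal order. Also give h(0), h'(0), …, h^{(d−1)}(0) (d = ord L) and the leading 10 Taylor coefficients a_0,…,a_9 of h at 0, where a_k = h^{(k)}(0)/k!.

L = (1 + 4·x + 6·x^2 + 4·x^3) + (-1 + x + 2·x^2 + 2·x^3 + x^4)·Dx  (order 1).
h: a_k = 1, 1, 3, 7, 16, 37, 86, 199, 461, 1068, …
ICs: h(0) = 1.

f: a_k = 1, 1, 2, 3, 5, 8, 13, 21, 34, 55, …
f∘r: x↦r, Dx↦Dx/r' in L_f ⇒ L₀.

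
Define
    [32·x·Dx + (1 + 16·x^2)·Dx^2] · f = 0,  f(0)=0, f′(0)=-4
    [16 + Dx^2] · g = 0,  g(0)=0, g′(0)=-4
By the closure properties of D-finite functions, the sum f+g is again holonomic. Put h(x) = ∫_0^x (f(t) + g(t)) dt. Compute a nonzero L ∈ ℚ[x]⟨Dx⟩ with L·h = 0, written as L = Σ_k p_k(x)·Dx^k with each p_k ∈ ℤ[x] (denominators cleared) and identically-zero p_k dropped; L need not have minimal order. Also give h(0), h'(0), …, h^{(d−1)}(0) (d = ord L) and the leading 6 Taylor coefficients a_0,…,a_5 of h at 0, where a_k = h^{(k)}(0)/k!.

f: a_k = 0, -4, 0, 64/3, 0, -1024/5, …
g: a_k = 0, -4, 0, 32/3, 0, -128/15, …
Sum ⇒ L₀ = lclm(L_f,L_g) in ℚ(x)⟨Dx⟩.
h=∫₀ˣh₀: take L = L₀·Dx.
L = (-5632·x + 114688·x^3 + 131072·x^5)·Dx^2 + (-16 + 1792·x^2 + 36864·x^4 + 65536·x^6)·Dx^3 + (-352·x + 7168·x^3 + 8192·x^5)·Dx^4 + (-1 + 112·x^2 + 2304·x^4 + 4096·x^6)·Dx^5  (order 5).
h: a_k = 0, 0, -4, 0, 8, 0, …
ICs: h(0) = 0, h′(0) = 0, h′′(0) = -8, h′′′(0) = 0, h′′′′(0) = 192.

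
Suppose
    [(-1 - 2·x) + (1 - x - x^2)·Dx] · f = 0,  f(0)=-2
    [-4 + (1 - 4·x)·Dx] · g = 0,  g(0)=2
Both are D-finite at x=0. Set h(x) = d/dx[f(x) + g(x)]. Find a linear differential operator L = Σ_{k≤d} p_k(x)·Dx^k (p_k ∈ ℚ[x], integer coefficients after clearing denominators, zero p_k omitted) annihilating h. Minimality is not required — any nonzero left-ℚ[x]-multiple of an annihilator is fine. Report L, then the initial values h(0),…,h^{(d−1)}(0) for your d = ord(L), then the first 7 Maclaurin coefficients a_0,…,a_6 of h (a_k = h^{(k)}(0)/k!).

f: a_k = -2, -2, -4, -6, -10, -16, -26, …
g: a_k = 2, 8, 32, 128, 512, 2048, 8192, …
L₀ := lclm(L_f,L_g); ord L₀ ≤ 1+1.
Derive L from L₀ (diff closure).
L = (120 + 192·x + 432·x^2 - 96·x^3 + 96·x^4) + (-39 - 48·x + 210·x^2 + 252·x^3 - 48·x^4 + 96·x^5)·Dx + (2 - x - 42·x^2 + 54·x^3 + 7·x^4 + 16·x^6)·Dx^2  (order 2).
h: a_k = 6, 56, 366, 2008, 10160, 48996, 229082, …
ICs: h(0) = 6, h′(0) = 56.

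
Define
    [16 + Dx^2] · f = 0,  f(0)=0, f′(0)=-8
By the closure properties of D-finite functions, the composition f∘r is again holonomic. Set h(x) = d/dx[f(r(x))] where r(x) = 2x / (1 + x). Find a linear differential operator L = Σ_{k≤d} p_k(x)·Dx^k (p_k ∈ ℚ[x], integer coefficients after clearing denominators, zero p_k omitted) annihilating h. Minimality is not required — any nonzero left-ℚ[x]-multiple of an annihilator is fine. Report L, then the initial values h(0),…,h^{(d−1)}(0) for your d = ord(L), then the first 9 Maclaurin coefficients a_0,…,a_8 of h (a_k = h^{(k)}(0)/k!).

L = (70 + 12·x + 6·x^2) + (6 + 18·x + 18·x^2 + 6·x^3)·Dx + (1 + 4·x + 6·x^2 + 4·x^3 + x^4)·Dx^2  (order 2).
h: a_k = -16, 32, 464, -1984, 6928/3, 6240, -1516976/45, 3499648/45, -30914864/315, …
ICs: h(0) = -16, h′(0) = 32.

f: a_k = 0, -8, 0, 64/3, 0, -256/15, 0, 2048/315, 0, …
f∘r: x↦r, Dx↦Dx/r' in L_f ⇒ L₀.
h₀' ⇒ L via d/dx closure of L₀.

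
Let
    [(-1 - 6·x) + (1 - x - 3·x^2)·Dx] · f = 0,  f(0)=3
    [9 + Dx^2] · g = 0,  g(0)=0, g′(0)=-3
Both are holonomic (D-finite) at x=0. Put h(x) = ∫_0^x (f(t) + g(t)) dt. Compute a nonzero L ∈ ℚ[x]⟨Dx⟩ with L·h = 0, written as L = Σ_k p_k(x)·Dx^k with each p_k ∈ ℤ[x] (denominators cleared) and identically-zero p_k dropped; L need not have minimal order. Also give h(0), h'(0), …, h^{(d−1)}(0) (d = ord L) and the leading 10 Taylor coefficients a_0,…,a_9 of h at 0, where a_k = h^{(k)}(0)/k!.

L = (459 + 2916·x + 1539·x^2 + 3888·x^3 + 3645·x^4 + 4374·x^5)·Dx + (-153 + 153·x + 378·x^2 - 405·x^3 + 2187·x^5 + 2187·x^6)·Dx^2 + (51 + 324·x + 171·x^2 + 432·x^3 + 405·x^4 + 486·x^5)·Dx^3 + (-17 + 17·x + 42·x^2 - 45·x^3 + 243·x^5 + 243·x^6)·Dx^4  (order 4).
h: a_k = 0, 3, 0, 4, 51/8, 57/5, 1573/80, 291/7, 364803/4480, 508/3, …
ICs: h(0) = 0, h′(0) = 3, h′′(0) = 0, h′′′(0) = 24.

f: a_k = 3, 3, 12, 21, 57, 120, 291, 651, 1524, 3477, …
g: a_k = 0, -3, 0, 9/2, 0, -81/40, 0, 243/560, 0, -243/4480, …
Sum ⇒ L₀ = lclm(L_f,L_g) in ℚ(x)⟨Dx⟩.
h=∫h₀ ⇒ L = L₀·Dx.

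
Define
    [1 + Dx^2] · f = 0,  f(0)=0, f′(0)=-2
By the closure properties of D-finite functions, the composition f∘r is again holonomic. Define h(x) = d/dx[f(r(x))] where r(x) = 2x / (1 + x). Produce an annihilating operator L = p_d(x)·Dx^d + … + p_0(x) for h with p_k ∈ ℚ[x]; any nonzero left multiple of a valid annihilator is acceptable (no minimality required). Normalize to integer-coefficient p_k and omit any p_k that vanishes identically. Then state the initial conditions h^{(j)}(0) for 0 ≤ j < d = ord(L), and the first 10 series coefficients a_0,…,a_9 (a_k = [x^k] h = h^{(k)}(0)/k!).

L = (10 + 12·x + 6·x^2) + (6 + 18·x + 18·x^2 + 6·x^3)·Dx + (1 + 4·x + 6·x^2 + 4·x^3 + x^4)·Dx^2  (order 2).
h: a_k = -4, 8, -4, -16, 172/3, -120, 8836/45, -12128/45, 98524/315, -18296/63, …
ICs: h(0) = -4, h′(0) = 8.

f: a_k = 0, -2, 0, 1/3, 0, -1/60, 0, 1/2520, 0, -1/181440, …
L₀ from L_f via x↦r, Dx↦r'^{-1}Dx.
h=h₀': d/dx-closure on L₀ ⇒ L.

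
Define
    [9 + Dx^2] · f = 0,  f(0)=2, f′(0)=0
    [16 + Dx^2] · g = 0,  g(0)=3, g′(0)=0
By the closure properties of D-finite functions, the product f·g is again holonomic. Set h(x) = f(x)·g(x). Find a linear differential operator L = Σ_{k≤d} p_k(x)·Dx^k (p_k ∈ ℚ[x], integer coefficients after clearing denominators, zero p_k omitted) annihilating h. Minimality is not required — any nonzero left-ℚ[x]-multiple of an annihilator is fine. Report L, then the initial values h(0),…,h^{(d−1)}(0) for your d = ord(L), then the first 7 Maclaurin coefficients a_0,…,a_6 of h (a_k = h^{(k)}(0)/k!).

L = 49 + 50·Dx^2 + Dx^4  (order 4).
h: a_k = 6, 0, -75, 0, 1201/4, 0, -11765/24, …
ICs: h(0) = 6, h′(0) = 0, h′′(0) = -150, h′′′(0) = 0.

f: a_k = 2, 0, -9, 0, 27/4, 0, -81/40, …
g: a_k = 3, 0, -24, 0, 32, 0, -256/15, …
h₀=f·g: eliminate ⇒ L₀, order ≤ 2·2.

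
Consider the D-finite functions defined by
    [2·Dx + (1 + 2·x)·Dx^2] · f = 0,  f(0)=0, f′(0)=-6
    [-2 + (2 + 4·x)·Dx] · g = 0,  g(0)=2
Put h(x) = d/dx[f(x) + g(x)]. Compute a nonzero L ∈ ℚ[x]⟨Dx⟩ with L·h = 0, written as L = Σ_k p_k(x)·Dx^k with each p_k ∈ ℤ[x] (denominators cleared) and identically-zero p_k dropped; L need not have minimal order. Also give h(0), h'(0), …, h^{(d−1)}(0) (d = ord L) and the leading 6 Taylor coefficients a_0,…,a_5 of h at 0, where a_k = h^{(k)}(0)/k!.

L = 2 + (5 + 10·x)·Dx + (1 + 4·x + 4·x^2)·Dx^2  (order 2).
h: a_k = -4, 10, -21, 43, -349/4, 705/4, …
ICs: h(0) = -4, h′(0) = 10.

f: a_k = 0, -6, 6, -8, 12, -96/5, …
g: a_k = 2, 2, -1, 1, -5/4, 7/4, …
h₀=f+g: left-lcm gives L₀, ord ≤ 3.
Derive L from L₀ (diff closure).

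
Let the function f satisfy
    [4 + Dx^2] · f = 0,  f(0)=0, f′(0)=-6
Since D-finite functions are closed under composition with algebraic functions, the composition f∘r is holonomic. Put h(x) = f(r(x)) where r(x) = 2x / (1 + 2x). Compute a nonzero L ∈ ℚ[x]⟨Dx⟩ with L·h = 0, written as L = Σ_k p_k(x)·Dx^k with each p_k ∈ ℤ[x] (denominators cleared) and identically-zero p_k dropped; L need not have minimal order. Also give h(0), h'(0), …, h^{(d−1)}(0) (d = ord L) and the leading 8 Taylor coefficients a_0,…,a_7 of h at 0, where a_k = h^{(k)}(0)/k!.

L = 16 + (4 + 24·x + 48·x^2 + 32·x^3)·Dx + (1 + 8·x + 24·x^2 + 32·x^3 + 16·x^4)·Dx^2  (order 2).
h: a_k = 0, -12, 24, -16, -96, 2752/5, -1920, 565504/105, …
ICs: h(0) = 0, h′(0) = -12.

f: a_k = 0, -6, 0, 4, 0, -4/5, 0, 8/105, …
L₀ from L_f via x↦r, Dx↦r'^{-1}Dx.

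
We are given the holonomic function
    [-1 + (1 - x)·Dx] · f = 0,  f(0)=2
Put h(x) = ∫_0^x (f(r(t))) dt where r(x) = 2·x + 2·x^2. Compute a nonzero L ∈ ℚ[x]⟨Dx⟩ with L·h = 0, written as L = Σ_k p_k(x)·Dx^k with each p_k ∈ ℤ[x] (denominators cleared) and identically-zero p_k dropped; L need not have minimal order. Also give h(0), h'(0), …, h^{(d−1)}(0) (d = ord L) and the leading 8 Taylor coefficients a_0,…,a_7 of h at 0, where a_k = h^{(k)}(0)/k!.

f: a_k = 2, 2, 2, 2, 2, 2, 2, 2, …
f∘r: x↦r, Dx↦Dx/r' in L_f ⇒ L₀.
Integrate: L := L₀·Dx.
L = (2 + 4·x)·Dx + (-1 + 2·x + 2·x^2)·Dx^2  (order 2).
h: a_k = 0, 2, 2, 4, 8, 88/5, 40, 656/7, …
ICs: h(0) = 0, h′(0) = 2.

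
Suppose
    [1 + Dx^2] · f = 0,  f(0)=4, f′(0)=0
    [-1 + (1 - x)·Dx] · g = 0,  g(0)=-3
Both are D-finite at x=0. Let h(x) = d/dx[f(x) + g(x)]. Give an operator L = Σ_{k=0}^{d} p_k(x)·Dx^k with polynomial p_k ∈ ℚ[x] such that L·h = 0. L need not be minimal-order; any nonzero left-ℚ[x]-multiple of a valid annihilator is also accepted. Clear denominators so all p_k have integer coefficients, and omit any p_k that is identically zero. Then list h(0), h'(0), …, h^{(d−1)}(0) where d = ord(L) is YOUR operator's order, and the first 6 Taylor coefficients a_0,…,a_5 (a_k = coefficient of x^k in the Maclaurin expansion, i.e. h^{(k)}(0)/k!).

L = (26 - 4·x + 2·x^2) + (-7 + 9·x - 3·x^2 + x^3)·Dx + (26 - 4·x + 2·x^2)·Dx^2 + (-7 + 9·x - 3·x^2 + x^3)·Dx^3  (order 3).
h: a_k = -3, -10, -9, -34/3, -15, -541/30, …
ICs: h(0) = -3, h′(0) = -10, h′′(0) = -18.

f: a_k = 4, 0, -2, 0, 1/6, 0, …
g: a_k = -3, -3, -3, -3, -3, -3, …
L₀ := lclm(L_f,L_g); ord L₀ ≤ 2+1.
Differentiate: ansatz ord ≤ ord L₀ ⇒ L.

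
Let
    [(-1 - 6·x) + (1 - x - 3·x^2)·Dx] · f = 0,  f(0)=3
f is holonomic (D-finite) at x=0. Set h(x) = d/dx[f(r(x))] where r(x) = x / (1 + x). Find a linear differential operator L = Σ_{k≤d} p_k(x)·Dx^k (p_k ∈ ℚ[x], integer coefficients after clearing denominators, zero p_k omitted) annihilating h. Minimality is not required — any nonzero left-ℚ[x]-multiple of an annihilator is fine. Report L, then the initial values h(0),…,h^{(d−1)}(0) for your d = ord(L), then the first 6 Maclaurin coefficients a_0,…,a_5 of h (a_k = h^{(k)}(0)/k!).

f: a_k = 3, 3, 12, 21, 57, 120, …
Change of var in L_f (x↦r) gives L₀.
h=h₀': d/dx-closure on L₀ ⇒ L.
L = (6 + 18·x + 72·x^2 + 42·x^3) + (-1 - 9·x - 12·x^2 + 17·x^3 + 21·x^4)·Dx  (order 1).
h: a_k = 3, 18, 0, 108, -135, 648, …
ICs: h(0) = 3.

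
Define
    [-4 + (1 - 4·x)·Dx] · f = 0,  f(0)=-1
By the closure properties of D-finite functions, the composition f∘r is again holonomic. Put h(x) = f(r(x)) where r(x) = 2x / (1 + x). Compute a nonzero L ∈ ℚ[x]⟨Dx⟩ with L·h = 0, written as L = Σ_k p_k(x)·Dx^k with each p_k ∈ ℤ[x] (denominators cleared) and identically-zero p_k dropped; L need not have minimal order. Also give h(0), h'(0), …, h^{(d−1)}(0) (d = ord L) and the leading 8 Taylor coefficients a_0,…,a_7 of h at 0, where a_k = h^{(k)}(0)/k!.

f: a_k = -1, -4, -16, -64, -256, -1024, -4096, -16384, …
f∘r: x↦r, Dx↦Dx/r' in L_f ⇒ L₀.
L = 8 + (-1 + 6·x + 7·x^2)·Dx  (order 1).
h: a_k = -1, -8, -56, -392, -2744, -19208, -134456, -941192, …
ICs: h(0) = -1.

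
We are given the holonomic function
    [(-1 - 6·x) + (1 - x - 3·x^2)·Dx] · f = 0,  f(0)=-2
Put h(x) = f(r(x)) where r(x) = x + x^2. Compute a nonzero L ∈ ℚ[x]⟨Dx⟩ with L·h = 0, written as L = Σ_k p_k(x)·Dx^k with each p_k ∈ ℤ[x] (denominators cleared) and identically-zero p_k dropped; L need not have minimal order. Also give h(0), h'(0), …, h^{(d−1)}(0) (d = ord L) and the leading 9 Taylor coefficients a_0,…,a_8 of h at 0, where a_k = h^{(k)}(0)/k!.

f: a_k = -2, -2, -8, -14, -38, -80, -194, -434, -1016, …
Substitute x→r, Dx→(1/r')Dx; clear ⇒ L₀.
L = (1 + 8·x + 18·x^2 + 12·x^3) + (-1 + x + 4·x^2 + 6·x^3 + 3·x^4)·Dx  (order 1).
h: a_k = -2, -2, -10, -30, -88, -274, -836, -2550, -7802, …
ICs: h(0) = -2.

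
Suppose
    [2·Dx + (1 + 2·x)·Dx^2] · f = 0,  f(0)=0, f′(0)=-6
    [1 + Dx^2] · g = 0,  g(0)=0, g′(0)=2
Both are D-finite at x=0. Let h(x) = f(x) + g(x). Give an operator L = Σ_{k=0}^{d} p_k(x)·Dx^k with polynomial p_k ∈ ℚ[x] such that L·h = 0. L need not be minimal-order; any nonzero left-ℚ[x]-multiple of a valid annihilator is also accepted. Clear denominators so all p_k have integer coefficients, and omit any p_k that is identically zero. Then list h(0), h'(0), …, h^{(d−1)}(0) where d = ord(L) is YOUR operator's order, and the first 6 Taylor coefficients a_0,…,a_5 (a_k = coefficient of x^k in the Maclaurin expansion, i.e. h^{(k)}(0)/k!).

f: a_k = 0, -6, 6, -8, 12, -96/5, …
g: a_k = 0, 2, 0, -1/3, 0, 1/60, …
f+g: L₀ = lclm(L_f,L_g), ord ≤ 2+2.
L = (50 + 8·x + 8·x^2)·Dx + (9 + 22·x + 12·x^2 + 8·x^3)·Dx^2 + (50 + 8·x + 8·x^2)·Dx^3 + (9 + 22·x + 12·x^2 + 8·x^3)·Dx^4  (order 4).
h: a_k = 0, -4, 6, -25/3, 12, -1151/60, …
ICs: h(0) = 0, h′(0) = -4, h′′(0) = 12, h′′′(0) = -50.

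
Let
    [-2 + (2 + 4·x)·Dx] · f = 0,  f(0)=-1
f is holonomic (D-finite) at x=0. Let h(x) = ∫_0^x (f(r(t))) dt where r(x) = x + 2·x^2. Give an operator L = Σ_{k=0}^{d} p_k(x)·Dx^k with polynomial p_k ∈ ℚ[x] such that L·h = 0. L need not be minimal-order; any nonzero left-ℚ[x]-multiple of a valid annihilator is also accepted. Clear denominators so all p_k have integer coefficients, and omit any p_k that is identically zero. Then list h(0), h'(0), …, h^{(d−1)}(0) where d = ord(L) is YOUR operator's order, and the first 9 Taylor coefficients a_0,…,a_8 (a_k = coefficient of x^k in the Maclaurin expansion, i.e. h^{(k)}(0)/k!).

f: a_k = -1, -1, 1/2, -1/2, 5/8, -7/8, 21/16, -33/16, 429/128, …
h₀=f(r): pull back L_f along r ⇒ L₀.
h=∫h₀ ⇒ L = L₀·Dx.
L = (-1 - 4·x)·Dx + (1 + 2·x + 4·x^2)·Dx^2  (order 2).
h: a_k = 0, -1, -1/2, -1/2, 3/8, -3/40, -5/16, 57/112, -21/128, …
ICs: h(0) = 0, h′(0) = -1.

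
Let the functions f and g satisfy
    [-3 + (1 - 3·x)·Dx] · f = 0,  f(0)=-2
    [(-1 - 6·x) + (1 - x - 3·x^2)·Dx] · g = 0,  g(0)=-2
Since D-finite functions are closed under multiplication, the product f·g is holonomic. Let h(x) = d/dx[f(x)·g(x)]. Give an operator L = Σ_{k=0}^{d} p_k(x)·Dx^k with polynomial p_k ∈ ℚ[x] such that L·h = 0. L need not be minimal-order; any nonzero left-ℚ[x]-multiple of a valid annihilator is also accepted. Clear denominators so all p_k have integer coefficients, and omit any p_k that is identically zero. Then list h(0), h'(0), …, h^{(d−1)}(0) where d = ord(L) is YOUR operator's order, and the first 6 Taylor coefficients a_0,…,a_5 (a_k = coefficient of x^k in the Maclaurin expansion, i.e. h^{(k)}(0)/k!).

f: a_k = -2, -6, -18, -54, -162, -486, …
g: a_k = -2, -2, -8, -14, -38, -80, …
L₀ := L_f ⊗_s L_g (sym. prod.), ord ≤ 1.
Derive L from L₀ (diff closure).
L = (32 - 54·x - 216·x^2 + 972·x^4) + (-4 + 16·x + 27·x^2 - 144·x^3 + 243·x^5)·Dx  (order 1).
h: a_k = 16, 128, 660, 2944, 11840, 44952, …
ICs: h(0) = 16.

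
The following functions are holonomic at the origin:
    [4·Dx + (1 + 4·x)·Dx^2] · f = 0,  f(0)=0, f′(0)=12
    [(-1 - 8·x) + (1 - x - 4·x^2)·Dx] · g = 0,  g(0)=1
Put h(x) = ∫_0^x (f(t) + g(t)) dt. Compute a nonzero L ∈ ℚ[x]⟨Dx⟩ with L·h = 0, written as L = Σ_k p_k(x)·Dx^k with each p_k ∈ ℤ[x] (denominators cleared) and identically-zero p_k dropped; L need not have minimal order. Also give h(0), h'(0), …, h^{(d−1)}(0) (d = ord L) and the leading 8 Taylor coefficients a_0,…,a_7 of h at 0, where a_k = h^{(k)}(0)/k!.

L = (-268 - 1616·x - 5504·x^2 - 4608·x^3 - 6144·x^4)·Dx^2 + (-11 - 360·x - 3008·x^2 - 7680·x^3 - 9472·x^4 - 10240·x^5)·Dx^3 + (7 + 67·x + 154·x^2 - 136·x^3 - 928·x^4 - 2176·x^5 - 2048·x^6)·Dx^4  (order 4).
h: a_k = 0, 1, 13/2, -19/3, 73/4, -163/5, 3397/30, -1867/7, …
ICs: h(0) = 0, h′(0) = 1, h′′(0) = 13, h′′′(0) = -38.

f: a_k = 0, 12, -24, 64, -192, 3072/5, -2048, 49152/7, …
g: a_k = 1, 1, 5, 9, 29, 65, 181, 441, …
f+g: L₀ = lclm(L_f,L_g), ord ≤ 2+1.
h=∫₀ˣh₀: take L = L₀·Dx.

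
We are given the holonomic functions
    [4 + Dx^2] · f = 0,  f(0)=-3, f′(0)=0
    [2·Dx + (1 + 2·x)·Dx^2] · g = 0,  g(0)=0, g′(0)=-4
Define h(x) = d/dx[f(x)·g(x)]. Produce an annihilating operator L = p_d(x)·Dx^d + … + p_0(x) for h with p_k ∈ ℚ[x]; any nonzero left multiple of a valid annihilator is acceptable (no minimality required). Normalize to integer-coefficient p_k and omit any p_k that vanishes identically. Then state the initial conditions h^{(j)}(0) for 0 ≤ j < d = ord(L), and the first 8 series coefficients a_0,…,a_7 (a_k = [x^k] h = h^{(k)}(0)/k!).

f: a_k = -3, 0, 6, 0, -2, 0, 4/15, 0, …
g: a_k = 0, -4, 4, -16/3, 8, -64/5, 64/3, -256/7, …
f·g: L₀ = L_f ⊗_s L_g, ord ≤ 2·2.
h₀' ⇒ L via d/dx closure of L₀.
L = (-400 - 1408·x - 2688·x^2 + 1536·x^3 + 11008·x^4 + 12288·x^5 + 4096·x^6) + (-192 - 512·x + 640·x^2 + 3840·x^3 + 5120·x^4 + 2048·x^5)·Dx + (-112 - 352·x - 224·x^2 + 2304·x^3 + 6272·x^4 + 6144·x^5 + 2048·x^6)·Dx^2 + (-48 - 128·x + 160·x^2 + 960·x^3 + 1280·x^4 + 512·x^5)·Dx^3 + (-3 + 112·x^2 + 480·x^3 + 880·x^4 + 768·x^5 + 256·x^6)·Dx^4  (order 4).
h: a_k = 12, -24, -24, 0, 72, -144, 1488/5, -9472/15, …
ICs: h(0) = 12, h′(0) = -24, h′′(0) = -48, h′′′(0) = 0.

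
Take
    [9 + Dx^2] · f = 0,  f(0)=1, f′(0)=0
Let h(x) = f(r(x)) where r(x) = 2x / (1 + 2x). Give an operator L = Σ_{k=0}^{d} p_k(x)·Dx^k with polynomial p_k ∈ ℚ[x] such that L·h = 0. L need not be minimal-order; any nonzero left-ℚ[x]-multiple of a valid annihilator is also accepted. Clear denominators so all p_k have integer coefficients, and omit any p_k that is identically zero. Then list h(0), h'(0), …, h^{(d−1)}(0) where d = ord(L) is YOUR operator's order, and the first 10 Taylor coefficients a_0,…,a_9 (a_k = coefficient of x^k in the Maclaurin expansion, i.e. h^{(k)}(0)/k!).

f: a_k = 1, 0, -9/2, 0, 27/8, 0, -81/80, 0, 729/4480, 0, …
Change of var in L_f (x↦r) gives L₀.
L = 36 + (4 + 24·x + 48·x^2 + 32·x^3)·Dx + (1 + 8·x + 24·x^2 + 32·x^3 + 16·x^4)·Dx^2  (order 2).
h: a_k = 1, 0, -18, 72, -162, 144, 3276/5, -22032/5, 587106/35, -1749024/35, …
ICs: h(0) = 1, h′(0) = 0.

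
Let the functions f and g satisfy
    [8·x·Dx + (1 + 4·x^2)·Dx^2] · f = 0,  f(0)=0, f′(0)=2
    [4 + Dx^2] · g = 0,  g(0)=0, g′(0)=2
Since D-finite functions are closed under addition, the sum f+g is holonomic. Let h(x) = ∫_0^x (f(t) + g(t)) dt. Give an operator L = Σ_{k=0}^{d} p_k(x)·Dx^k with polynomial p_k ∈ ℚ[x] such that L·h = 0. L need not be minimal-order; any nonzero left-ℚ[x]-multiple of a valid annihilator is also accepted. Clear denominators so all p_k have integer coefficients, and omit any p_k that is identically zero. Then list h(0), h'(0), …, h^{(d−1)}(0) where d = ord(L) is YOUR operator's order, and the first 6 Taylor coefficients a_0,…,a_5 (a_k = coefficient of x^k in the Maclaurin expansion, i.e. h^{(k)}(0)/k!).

f: a_k = 0, 2, 0, -8/3, 0, 32/5, …
g: a_k = 0, 2, 0, -4/3, 0, 4/15, …
L₀ := lclm(L_f,L_g); ord L₀ ≤ 2+2.
h=∫₀ˣh₀: take L = L₀·Dx.
L = (-352·x + 1792·x^3 + 512·x^5)·Dx^2 + (-4 + 112·x^2 + 576·x^4 + 256·x^6)·Dx^3 + (-88·x + 448·x^3 + 128·x^5)·Dx^4 + (-1 + 28·x^2 + 144·x^4 + 64·x^6)·Dx^5  (order 5).
h: a_k = 0, 0, 2, 0, -1, 0, …
ICs: h(0) = 0, h′(0) = 0, h′′(0) = 4, h′′′(0) = 0, h′′′′(0) = -24.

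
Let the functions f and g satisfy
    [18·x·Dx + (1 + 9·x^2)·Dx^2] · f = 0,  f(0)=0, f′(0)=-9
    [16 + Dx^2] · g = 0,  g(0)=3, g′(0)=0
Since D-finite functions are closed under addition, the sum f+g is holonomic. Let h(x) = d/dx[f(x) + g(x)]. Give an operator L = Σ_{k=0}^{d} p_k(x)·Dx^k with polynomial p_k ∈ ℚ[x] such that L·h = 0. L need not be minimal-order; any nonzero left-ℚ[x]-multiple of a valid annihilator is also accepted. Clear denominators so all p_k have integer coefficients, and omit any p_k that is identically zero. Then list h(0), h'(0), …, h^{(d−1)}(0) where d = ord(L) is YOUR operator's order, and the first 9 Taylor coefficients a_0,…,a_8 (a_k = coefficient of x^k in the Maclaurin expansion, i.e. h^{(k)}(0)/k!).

f: a_k = 0, -9, 0, 27, 0, -729/5, 0, 6561/7, 0, …
g: a_k = 3, 0, -24, 0, 32, 0, -256/15, 0, 512/105, …
f+g: L₀ = lclm(L_f,L_g), ord ≤ 2+2.
h₀' ⇒ L via d/dx closure of L₀.
L = (-13248·x + 181440·x^3 + 186624·x^5) + (-16 + 6048·x^2 + 66096·x^4 + 93312·x^6)·Dx + (-828·x + 11340·x^3 + 11664·x^5)·Dx^2 + (-1 + 378·x^2 + 4131·x^4 + 5832·x^6)·Dx^3  (order 3).
h: a_k = -9, -48, 81, 128, -729, -512/5, 6561, 4096/105, -59049, …
ICs: h(0) = -9, h′(0) = -48, h′′(0) = 162.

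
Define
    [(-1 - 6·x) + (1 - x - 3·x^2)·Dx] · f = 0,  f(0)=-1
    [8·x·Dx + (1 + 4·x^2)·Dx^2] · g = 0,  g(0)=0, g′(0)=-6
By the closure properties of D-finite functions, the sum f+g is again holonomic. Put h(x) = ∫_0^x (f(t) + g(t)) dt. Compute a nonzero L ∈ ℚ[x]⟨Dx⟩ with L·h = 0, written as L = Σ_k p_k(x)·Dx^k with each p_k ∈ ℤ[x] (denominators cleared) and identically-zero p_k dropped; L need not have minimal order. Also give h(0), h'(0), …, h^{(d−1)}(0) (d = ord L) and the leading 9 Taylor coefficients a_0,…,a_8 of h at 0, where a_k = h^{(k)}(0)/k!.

L = (-32 + 128·x + 1488·x^2 + 2880·x^3 + 8424·x^4 + 2592·x^6)·Dx^2 + (25 + 160·x + 214·x^2 + 1188·x^3 + 2628·x^4 + 6264·x^5 + 432·x^6 + 2592·x^7)·Dx^3 + (-4 - 9·x - 54·x^2 + 66·x^3 + x^4 + 444·x^5 + 720·x^6 + 144·x^7 + 432·x^8)·Dx^4  (order 4).
h: a_k = 0, -1, -7/2, -4/3, 1/4, -19/5, -148/15, -97/7, -1135/56, …
ICs: h(0) = 0, h′(0) = -1, h′′(0) = -7, h′′′(0) = -8.

f: a_k = -1, -1, -4, -7, -19, -40, -97, -217, -508, …
g: a_k = 0, -6, 0, 8, 0, -96/5, 0, 384/7, 0, …
Weyl lclm of L_f,L_g ⇒ L₀ (ord ≤ 3).
h=∫₀ˣh₀: take L = L₀·Dx.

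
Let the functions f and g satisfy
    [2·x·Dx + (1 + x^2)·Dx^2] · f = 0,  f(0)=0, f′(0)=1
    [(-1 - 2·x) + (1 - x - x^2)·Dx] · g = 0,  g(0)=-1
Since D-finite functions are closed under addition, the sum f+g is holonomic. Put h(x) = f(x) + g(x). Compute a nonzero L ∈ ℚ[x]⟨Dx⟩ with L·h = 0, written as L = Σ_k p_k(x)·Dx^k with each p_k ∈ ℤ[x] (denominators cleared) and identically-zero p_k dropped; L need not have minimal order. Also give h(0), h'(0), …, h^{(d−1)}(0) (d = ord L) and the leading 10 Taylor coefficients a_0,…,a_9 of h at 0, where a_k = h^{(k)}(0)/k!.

L = (4 - 16·x - 64·x^2 - 72·x^3 - 66·x^4 - 6·x^6)·Dx + (-10 - 24·x - 28·x^2 - 60·x^3 - 65·x^4 - 50·x^5 - 3·x^6 - 6·x^7)·Dx^2 + (2 + 2·x + 2·x^2 - 8·x^3 - 5·x^4 - 11·x^5 - 6·x^6 - x^7 - x^8)·Dx^3  (order 3).
h: a_k = -1, 0, -2, -10/3, -5, -39/5, -13, -148/7, -34, -494/9, …
ICs: h(0) = -1, h′(0) = 0, h′′(0) = -4.

f: a_k = 0, 1, 0, -1/3, 0, 1/5, 0, -1/7, 0, 1/9, …
g: a_k = -1, -1, -2, -3, -5, -8, -13, -21, -34, -55, …
L₀ := lclm(L_f,L_g); ord L₀ ≤ 2+1.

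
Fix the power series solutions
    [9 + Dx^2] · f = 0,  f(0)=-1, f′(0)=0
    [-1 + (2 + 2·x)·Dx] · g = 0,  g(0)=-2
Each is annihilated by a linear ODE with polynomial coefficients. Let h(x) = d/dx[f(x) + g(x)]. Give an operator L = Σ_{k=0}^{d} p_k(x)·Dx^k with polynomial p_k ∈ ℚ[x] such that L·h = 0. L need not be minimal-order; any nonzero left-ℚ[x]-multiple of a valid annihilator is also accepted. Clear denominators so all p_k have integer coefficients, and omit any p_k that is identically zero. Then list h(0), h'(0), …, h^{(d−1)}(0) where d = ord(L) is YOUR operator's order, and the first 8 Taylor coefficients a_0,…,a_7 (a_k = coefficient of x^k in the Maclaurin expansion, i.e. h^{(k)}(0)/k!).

L = (-153 - 216·x - 108·x^2) + (-234 - 666·x - 648·x^2 - 216·x^3)·Dx + (-17 - 24·x - 12·x^2)·Dx^2 + (-26 - 74·x - 72·x^2 - 24·x^3)·Dx^3  (order 3).
h: a_k = -1, 19/2, -3/8, -211/16, -35/128, 8091/1280, -231/1024, -78297/71680, …
ICs: h(0) = -1, h′(0) = 19/2, h′′(0) = -3/4.

f: a_k = -1, 0, 9/2, 0, -27/8, 0, 81/80, 0, …
g: a_k = -2, -1, 1/4, -1/8, 5/64, -7/128, 21/512, -33/1024, …
Sum ⇒ L₀ = lclm(L_f,L_g) in ℚ(x)⟨Dx⟩.
h₀' ⇒ L via d/dx closure of L₀.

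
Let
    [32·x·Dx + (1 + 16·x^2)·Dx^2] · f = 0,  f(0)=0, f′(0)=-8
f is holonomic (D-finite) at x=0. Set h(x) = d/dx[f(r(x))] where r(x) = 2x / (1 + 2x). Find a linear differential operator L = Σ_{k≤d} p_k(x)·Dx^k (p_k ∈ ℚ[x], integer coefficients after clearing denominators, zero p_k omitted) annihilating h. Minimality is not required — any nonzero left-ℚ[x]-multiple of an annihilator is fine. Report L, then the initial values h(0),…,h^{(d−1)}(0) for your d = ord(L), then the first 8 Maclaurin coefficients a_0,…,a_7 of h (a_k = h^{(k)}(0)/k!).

L = (4 + 136·x) + (1 + 4·x + 68·x^2)·Dx  (order 1).
h: a_k = -16, 64, 832, -7680, -25856, 625664, -744448, -39567360, …
ICs: h(0) = -16.

f: a_k = 0, -8, 0, 128/3, 0, -2048/5, 0, 32768/7, …
h₀=f(r): pull back L_f along r ⇒ L₀.
Derive L from L₀ (diff closure).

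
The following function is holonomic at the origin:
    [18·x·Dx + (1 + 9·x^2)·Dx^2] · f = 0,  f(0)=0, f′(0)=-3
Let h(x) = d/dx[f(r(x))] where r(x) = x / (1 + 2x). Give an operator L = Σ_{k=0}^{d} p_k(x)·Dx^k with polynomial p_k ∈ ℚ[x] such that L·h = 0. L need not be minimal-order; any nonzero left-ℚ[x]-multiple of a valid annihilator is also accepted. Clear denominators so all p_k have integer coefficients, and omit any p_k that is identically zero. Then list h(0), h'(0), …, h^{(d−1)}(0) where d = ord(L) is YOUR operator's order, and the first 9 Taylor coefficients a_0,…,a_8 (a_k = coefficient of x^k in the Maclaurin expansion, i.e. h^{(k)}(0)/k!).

f: a_k = 0, -3, 0, 9, 0, -243/5, 0, 2187/7, 0, …
L₀ from L_f via x↦r, Dx↦r'^{-1}Dx.
h=h₀': d/dx-closure on L₀ ⇒ L.
L = (4 + 26·x) + (1 + 4·x + 13·x^2)·Dx  (order 1).
h: a_k = -3, 12, -9, -120, 597, -828, -4449, 28560, -56403, …
ICs: h(0) = -3.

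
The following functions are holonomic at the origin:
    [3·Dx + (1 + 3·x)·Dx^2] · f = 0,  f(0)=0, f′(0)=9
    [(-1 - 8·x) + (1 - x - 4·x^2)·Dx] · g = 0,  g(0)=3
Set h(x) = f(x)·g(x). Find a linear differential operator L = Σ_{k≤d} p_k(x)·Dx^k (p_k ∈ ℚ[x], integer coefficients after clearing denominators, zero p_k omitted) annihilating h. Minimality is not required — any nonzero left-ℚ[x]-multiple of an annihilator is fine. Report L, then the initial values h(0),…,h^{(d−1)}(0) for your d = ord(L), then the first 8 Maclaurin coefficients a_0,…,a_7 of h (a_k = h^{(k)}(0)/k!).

L = (11 + 48·x) + (-1 + 25·x + 60·x^2)·Dx + (-1 - 2·x + 7·x^2 + 12·x^3)·Dx^2  (order 2).
h: a_k = 0, 27, -27/2, 351/2, -243/4, 21573/20, -5157/20, 192321/28, …
ICs: h(0) = 0, h′(0) = 27.

f: a_k = 0, 9, -27/2, 27, -243/4, 729/5, -729/2, 6561/7, …
g: a_k = 3, 3, 15, 27, 87, 195, 543, 1323, …
L₀ := L_f ⊗_s L_g (sym. prod.), ord ≤ 2.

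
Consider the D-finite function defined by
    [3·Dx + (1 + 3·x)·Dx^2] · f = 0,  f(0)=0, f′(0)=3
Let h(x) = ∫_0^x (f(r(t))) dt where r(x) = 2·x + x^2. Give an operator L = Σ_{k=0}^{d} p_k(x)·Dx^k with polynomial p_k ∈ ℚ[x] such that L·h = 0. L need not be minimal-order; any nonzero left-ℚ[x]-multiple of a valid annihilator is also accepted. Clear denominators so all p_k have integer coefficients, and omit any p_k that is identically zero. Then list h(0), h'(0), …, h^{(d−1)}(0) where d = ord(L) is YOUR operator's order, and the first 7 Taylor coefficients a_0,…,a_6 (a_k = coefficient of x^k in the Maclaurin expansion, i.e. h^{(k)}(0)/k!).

L = (5 + 6·x + 3·x^2)·Dx^2 + (1 + 7·x + 9·x^2 + 3·x^3)·Dx^3  (order 3).
h: a_k = 0, 0, 3, -5, 27/2, -441/10, 801/5, …
ICs: h(0) = 0, h′(0) = 0, h′′(0) = 6.

f: a_k = 0, 3, -9/2, 9, -81/4, 243/5, -243/2, …
Substitute x→r, Dx→(1/r')Dx; clear ⇒ L₀.
h=∫h₀ ⇒ L = L₀·Dx.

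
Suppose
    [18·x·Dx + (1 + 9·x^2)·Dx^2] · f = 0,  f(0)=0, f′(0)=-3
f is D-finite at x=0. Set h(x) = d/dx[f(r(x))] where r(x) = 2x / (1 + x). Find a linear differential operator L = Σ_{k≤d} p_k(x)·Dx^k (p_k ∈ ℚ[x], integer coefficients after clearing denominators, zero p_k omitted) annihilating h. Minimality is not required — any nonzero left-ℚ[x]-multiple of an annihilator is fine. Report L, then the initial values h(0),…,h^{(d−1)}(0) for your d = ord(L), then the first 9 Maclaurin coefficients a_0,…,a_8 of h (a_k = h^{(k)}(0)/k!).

f: a_k = 0, -3, 0, 9, 0, -243/5, 0, 2187/7, 0, …
h₀=f(r): pull back L_f along r ⇒ L₀.
h₀' ⇒ L via d/dx closure of L₀.
L = (2 + 74·x) + (1 + 2·x + 37·x^2)·Dx  (order 1).
h: a_k = -6, 12, 198, -840, -5646, 42372, 124158, -1816080, -961686, …
ICs: h(0) = -6.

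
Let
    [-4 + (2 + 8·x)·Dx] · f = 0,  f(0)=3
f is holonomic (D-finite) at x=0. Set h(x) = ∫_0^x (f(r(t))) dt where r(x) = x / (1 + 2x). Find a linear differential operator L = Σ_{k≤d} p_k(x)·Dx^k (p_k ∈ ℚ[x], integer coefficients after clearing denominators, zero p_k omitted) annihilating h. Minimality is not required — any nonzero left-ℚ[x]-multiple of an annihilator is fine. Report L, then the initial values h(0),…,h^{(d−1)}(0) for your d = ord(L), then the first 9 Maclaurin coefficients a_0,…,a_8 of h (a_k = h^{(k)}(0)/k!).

f: a_k = 3, 6, -6, 12, -30, 84, -252, 792, -2574, …
h₀=f(r): pull back L_f along r ⇒ L₀.
h=∫h₀ ⇒ L = L₀·Dx.
L = -2·Dx + (1 + 8·x + 12·x^2)·Dx^2  (order 2).
h: a_k = 0, 3, 3, -6, 15, -222/5, 150, -3924/7, 2259, …
ICs: h(0) = 0, h′(0) = 3.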